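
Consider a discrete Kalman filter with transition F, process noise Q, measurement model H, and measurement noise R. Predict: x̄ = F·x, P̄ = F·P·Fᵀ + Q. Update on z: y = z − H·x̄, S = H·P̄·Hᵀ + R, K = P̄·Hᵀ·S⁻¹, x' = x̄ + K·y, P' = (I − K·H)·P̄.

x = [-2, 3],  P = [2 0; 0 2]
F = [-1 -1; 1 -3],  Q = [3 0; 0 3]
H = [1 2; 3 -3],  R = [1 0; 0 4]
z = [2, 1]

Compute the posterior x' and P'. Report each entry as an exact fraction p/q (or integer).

x̄ = F·x = [-1, -11]
P̄ = F·P·Fᵀ + Q = [7 4; 4 23]
y = z − H·x̄ = [25, -29]
S = H·P̄·Hᵀ + R = [116 -105; -105 202]
K = P̄·Hᵀ·S⁻¹ = [3975/12407 2619/12407; 4115/12407 -1362/12407]
x' = x̄ + K·y = [11017/12407, 5896/12407]
P' = (I − K·H)·P̄ = [3653/12407 161/12407; 161/12407 1977/12407]

x' = [11017/12407, 5896/12407]
P' = [3653/12407 161/12407; 161/12407 1977/12407]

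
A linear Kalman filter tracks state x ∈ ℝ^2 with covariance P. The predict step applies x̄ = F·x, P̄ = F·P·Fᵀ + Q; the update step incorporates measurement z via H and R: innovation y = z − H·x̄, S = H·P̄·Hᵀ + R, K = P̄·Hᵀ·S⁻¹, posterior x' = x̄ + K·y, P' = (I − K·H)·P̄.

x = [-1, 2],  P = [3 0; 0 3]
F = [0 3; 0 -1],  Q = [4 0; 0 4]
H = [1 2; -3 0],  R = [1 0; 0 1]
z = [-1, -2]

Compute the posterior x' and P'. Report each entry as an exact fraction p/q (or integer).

x̄ = F·x = [6, -2]
P̄ = F·P·Fᵀ + Q = [31 -9; -9 7]
y = z − H·x̄ = [-3, 16]
S = H·P̄·Hᵀ + R = [24 -39; -39 280]
K = P̄·Hᵀ·S⁻¹ = [13/5199 -575/1733; 2453/5199 281/1733]
x' = x̄ + K·y = [1185/1733, -1423/1733]
P' = (I − K·H)·P̄ = [575/5199 -281/5199; -281/5199 1367/5199]

x' = [1185/1733, -1423/1733]
P' = [575/5199 -281/5199; -281/5199 1367/5199]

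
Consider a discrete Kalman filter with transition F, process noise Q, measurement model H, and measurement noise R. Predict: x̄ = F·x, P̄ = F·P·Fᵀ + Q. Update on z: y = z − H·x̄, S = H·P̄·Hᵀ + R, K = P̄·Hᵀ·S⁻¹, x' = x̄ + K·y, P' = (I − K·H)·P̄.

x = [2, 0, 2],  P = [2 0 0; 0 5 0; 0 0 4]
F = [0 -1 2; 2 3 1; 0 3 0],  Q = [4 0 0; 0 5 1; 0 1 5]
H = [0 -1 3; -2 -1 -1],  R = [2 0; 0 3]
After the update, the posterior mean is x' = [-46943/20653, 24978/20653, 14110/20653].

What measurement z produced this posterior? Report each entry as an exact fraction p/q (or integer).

z = [1, 3]

x̄ = F·x = [4, 6, 0]
P̄ = F·P·Fᵀ + Q = [25 -7 -15; -7 62 46; -15 46 50]
S = H·P̄·Hᵀ + R = [238 -104; -104 219]
K = P̄·Hᵀ·S⁻¹ = [-5617/20653 -5308/20653; 3434/20653 -7234/20653; 7956/20653 -2446/20653]
x' − x̄ = [-129555/20653, -98940/20653, 14110/20653] = K·y
y = (KᵀK)⁻¹·Kᵀ·(x' − x̄) = [7, 17]
z = y + H·x̄ = [7, 17] + [-6, -14] = [1, 3]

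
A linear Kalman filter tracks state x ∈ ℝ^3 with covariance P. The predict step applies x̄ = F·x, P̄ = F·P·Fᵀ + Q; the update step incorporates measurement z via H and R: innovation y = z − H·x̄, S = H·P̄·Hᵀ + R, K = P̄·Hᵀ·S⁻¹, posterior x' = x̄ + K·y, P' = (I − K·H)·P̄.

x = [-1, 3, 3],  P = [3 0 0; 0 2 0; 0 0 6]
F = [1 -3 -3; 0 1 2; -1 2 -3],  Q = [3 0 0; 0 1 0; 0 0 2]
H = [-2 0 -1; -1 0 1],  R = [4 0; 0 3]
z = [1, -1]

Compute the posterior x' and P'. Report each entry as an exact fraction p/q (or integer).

x' = [-392/1355, 2727/3523, -11083/17615]
P' = [2067/2710 -75/271 -267/1355; -75/271 7139/3523 -1098/3523; -267/1355 -1098/3523 30042/17615]

x̄ = F·x = [-19, 9, -2]
P̄ = F·P·Fᵀ + Q = [78 -42 39; -42 27 -32; 39 -32 67]
y = z − H·x̄ = [-39, -18]
S = H·P̄·Hᵀ + R = [539 50; 50 70]
K = P̄·Hᵀ·S⁻¹ = [-90/271 -867/2710; 762/3523 -41/3523; -1155/3523 11171/17615]
x' = x̄ + K·y = [-392/1355, 2727/3523, -11083/17615]
P' = (I − K·H)·P̄ = [2067/2710 -75/271 -267/1355; -75/271 7139/3523 -1098/3523; -267/1355 -1098/3523 30042/17615]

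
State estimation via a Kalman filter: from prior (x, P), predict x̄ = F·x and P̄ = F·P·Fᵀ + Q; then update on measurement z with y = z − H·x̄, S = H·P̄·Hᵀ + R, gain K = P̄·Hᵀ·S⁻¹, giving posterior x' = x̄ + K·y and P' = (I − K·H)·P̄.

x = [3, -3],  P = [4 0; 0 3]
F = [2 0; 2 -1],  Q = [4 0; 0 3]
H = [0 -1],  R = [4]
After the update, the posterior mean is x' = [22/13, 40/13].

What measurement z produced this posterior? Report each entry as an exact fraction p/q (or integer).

z = [-2]

x̄ = F·x = [6, 9]
P̄ = F·P·Fᵀ + Q = [20 16; 16 22]
S = H·P̄·Hᵀ + R = [26]
K = P̄·Hᵀ·S⁻¹ = [-8/13; -11/13]
x' − x̄ = [-56/13, -77/13] = K·y
y = (KᵀK)⁻¹·Kᵀ·(x' − x̄) = [7]
z = y + H·x̄ = [7] + [-9] = [-2]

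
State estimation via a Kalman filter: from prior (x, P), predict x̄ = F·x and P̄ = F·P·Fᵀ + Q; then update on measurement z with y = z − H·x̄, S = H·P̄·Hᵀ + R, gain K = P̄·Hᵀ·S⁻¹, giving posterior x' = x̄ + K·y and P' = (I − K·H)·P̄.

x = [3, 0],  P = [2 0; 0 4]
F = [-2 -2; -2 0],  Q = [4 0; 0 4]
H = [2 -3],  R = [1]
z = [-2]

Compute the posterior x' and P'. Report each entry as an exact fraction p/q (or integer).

x' = [-1006/125, -118/25]
P' = [2476/125 328/25; 328/25 44/5]

x̄ = F·x = [-6, -6]
P̄ = F·P·Fᵀ + Q = [28 8; 8 12]
y = z − H·x̄ = [-8]
S = H·P̄·Hᵀ + R = [125]
K = P̄·Hᵀ·S⁻¹ = [32/125; -4/25]
x' = x̄ + K·y = [-1006/125, -118/25]
P' = (I − K·H)·P̄ = [2476/125 328/25; 328/25 44/5]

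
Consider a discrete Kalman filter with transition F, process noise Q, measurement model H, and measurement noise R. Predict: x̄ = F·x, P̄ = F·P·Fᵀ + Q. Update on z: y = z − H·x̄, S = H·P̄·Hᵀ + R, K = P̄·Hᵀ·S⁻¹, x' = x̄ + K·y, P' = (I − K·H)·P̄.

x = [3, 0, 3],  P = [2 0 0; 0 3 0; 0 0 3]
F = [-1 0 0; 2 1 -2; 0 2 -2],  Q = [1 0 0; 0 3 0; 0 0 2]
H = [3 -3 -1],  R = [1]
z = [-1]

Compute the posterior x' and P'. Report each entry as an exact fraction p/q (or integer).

x' = [-227/78, -6/13, -742/117]
P' = [107/52 11/13 140/39; 11/13 14/13 -6/13; 140/39 -6/13 1442/117]

x̄ = F·x = [-3, 0, -6]
P̄ = F·P·Fᵀ + Q = [3 -4 0; -4 26 18; 0 18 26]
y = z − H·x̄ = [2]
S = H·P̄·Hᵀ + R = [468]
K = P̄·Hᵀ·S⁻¹ = [7/156; -3/13; -20/117]
x' = x̄ + K·y = [-227/78, -6/13, -742/117]
P' = (I − K·H)·P̄ = [107/52 11/13 140/39; 11/13 14/13 -6/13; 140/39 -6/13 1442/117]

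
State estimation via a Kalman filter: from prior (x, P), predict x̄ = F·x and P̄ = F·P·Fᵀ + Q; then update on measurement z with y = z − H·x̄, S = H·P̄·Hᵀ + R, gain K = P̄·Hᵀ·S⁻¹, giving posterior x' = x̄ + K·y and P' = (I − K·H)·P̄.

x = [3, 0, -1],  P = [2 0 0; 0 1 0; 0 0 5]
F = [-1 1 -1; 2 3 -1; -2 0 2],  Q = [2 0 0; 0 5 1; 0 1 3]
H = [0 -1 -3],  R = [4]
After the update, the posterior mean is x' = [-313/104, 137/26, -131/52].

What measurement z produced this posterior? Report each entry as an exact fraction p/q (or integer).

z = [2]

x̄ = F·x = [-2, 7, -8]
P̄ = F·P·Fᵀ + Q = [10 4 -6; 4 27 -17; -6 -17 31]
S = H·P̄·Hᵀ + R = [208]
K = P̄·Hᵀ·S⁻¹ = [7/104; 3/26; -19/52]
x' − x̄ = [-105/104, -45/26, 285/52] = K·y
y = (KᵀK)⁻¹·Kᵀ·(x' − x̄) = [-15]
z = y + H·x̄ = [-15] + [17] = [2]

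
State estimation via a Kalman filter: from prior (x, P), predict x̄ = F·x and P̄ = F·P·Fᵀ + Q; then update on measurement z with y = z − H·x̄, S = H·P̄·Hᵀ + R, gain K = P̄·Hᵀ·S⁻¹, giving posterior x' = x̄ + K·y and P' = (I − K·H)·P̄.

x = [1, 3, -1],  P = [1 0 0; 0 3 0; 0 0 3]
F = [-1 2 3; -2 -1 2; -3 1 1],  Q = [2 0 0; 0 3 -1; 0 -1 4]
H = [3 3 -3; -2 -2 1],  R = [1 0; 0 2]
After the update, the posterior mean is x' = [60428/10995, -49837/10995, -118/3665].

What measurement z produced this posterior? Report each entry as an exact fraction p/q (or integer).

x̄ = F·x = [2, -7, -1]
P̄ = F·P·Fᵀ + Q = [42 14 18; 14 22 8; 18 8 19]
S = H·P̄·Hᵀ + R = [532 -375; -375 285]
K = P̄·Hᵀ·S⁻¹ = [-184/733 -7258/10995; -4/733 -2548/10995; -426/733 -3227/3665]
x' − x̄ = [38438/10995, 27128/10995, 3547/3665] = K·y
y = (KᵀK)⁻¹·Kᵀ·(x' − x̄) = [15, -11]
z = y + H·x̄ = [15, -11] + [-12, 9] = [3, -2]

z = [3, -2]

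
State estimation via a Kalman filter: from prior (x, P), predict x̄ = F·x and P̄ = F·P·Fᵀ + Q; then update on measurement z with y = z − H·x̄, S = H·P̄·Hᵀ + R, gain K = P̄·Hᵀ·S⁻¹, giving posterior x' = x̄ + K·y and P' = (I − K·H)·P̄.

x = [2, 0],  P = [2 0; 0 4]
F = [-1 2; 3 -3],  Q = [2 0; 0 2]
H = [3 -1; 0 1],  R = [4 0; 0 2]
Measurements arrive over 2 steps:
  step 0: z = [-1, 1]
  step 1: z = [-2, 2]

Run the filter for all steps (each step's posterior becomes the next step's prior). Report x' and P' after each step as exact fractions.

step 0: x̄ = F·x = [-2, 6]
step 0: P̄ = F·P·Fᵀ + Q = [20 -30; -30 56]
step 0: y = z − H·x̄ = [11, -5]
step 0: S = H·P̄·Hᵀ + R = [420 -146; -146 58]
step 0: K = P̄·Hᵀ·S⁻¹ = [210/761 135/761; -73/761 551/761]
step 0: x' = x̄ + K·y = [113/761, 1008/761]
step 0: P' = (I − K·H)·P̄ = [370/761 270/761; 270/761 1102/761]
step 1: x̄ = F·x = [1903/761, -2685/761]
step 1: P̄ = F·P·Fᵀ + Q = [5220/761 -5292/761; -5292/761 9910/761]
step 1: y = z − H·x̄ = [-9916/761, 4207/761]
step 1: S = H·P̄·Hᵀ + R = [91686/761 -25786/761; -25786/761 11432/761]
step 1: K = P̄·Hᵀ·S⁻¹ = [33858/125899 18090/125899; -12893/125899 80056/125899]
step 1: x' = x̄ + K·y = [-26341/125899, 166365/125899]
step 1: P' = (I − K·H)·P̄ = [57204/125899 36180/125899; 36180/125899 160112/125899]

step 0: x' = [113/761, 1008/761], P' = [370/761 270/761; 270/761 1102/761]
step 1: x' = [-26341/125899, 166365/125899], P' = [57204/125899 36180/125899; 36180/125899 160112/125899]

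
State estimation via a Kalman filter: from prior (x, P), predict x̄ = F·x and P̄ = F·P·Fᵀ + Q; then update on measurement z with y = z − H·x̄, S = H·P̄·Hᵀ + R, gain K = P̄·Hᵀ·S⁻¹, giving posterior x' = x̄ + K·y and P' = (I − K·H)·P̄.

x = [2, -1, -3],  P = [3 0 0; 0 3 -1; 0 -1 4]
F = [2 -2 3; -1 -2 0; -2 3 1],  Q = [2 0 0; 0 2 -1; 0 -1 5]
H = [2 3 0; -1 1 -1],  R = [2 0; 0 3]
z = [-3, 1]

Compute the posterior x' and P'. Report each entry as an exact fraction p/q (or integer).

x' = [51171/24652, -29373/12326, -72581/12326]
P' = [344053/49304 -109853/24652 -256033/24652; -109853/24652 37737/12326 84061/12326; -256033/24652 84061/12326 226191/12326]

x̄ = F·x = [-3, 0, -10]
P̄ = F·P·Fᵀ + Q = [74 12 -25; 12 17 -11; -25 -11 42]
y = z − H·x̄ = [3, -12]
S = H·P̄·Hᵀ + R = [595 -26; -26 84]
K = P̄·Hᵀ·S⁻¹ = [7247/24652 -17231/49304; 1679/12326 5735/24652; -1925/12326 -9409/24652]
x' = x̄ + K·y = [51171/24652, -29373/12326, -72581/12326]
P' = (I − K·H)·P̄ = [344053/49304 -109853/24652 -256033/24652; -109853/24652 37737/12326 84061/12326; -256033/24652 84061/12326 226191/12326]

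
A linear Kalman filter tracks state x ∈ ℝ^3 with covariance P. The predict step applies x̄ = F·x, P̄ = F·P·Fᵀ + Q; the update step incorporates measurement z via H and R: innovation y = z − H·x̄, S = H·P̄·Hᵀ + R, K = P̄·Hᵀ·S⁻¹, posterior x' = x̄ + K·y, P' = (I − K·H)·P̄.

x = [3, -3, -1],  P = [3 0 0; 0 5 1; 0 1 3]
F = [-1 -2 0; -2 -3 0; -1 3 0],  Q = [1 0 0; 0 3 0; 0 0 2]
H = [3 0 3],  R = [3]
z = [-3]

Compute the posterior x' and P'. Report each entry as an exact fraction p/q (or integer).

x' = [111/61, 111/61, -180/61]
P' = [1437/61 2169/61 -1440/61; 2169/61 3633/61 -2172/61; -1440/61 -2172/61 1463/61]

x̄ = F·x = [3, 3, -12]
P̄ = F·P·Fᵀ + Q = [24 36 -27; 36 60 -39; -27 -39 50]
y = z − H·x̄ = [24]
S = H·P̄·Hᵀ + R = [183]
K = P̄·Hᵀ·S⁻¹ = [-3/61; -3/61; 23/61]
x' = x̄ + K·y = [111/61, 111/61, -180/61]
P' = (I − K·H)·P̄ = [1437/61 2169/61 -1440/61; 2169/61 3633/61 -2172/61; -1440/61 -2172/61 1463/61]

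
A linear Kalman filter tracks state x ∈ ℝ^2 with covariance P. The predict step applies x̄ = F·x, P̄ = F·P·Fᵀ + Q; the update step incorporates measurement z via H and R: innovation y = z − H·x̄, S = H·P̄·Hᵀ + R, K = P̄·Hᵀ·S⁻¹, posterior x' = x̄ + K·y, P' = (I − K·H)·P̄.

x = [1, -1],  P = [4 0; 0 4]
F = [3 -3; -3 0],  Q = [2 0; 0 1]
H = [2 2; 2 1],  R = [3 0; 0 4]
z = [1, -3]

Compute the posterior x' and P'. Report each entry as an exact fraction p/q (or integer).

x' = [-18522/6971, 20683/6971]
P' = [28286/6971 -32156/6971; -32156/6971 40820/6971]

x̄ = F·x = [6, -3]
P̄ = F·P·Fᵀ + Q = [74 -36; -36 37]
y = z − H·x̄ = [-5, -12]
S = H·P̄·Hᵀ + R = [159 154; 154 193]
K = P̄·Hᵀ·S⁻¹ = [-2580/6971 6104/6971; 5776/6971 -5873/6971]
x' = x̄ + K·y = [-18522/6971, 20683/6971]
P' = (I − K·H)·P̄ = [28286/6971 -32156/6971; -32156/6971 40820/6971]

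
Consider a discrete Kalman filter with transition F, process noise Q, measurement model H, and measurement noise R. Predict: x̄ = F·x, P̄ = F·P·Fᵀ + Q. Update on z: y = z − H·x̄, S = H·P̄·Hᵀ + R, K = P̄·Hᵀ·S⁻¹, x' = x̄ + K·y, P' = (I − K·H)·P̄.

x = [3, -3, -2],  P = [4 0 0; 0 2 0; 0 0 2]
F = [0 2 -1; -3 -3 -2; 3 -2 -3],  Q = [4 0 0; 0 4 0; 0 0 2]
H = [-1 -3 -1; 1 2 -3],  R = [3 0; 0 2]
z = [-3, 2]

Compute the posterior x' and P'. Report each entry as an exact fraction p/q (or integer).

x' = [-33731/13034, 26043/13034, -3641/26068]
P' = [799208/58653 -97270/19551 71413/58653; -97270/19551 13392/6517 -6773/19551; 71413/58653 -6773/19551 41689/117306]

x̄ = F·x = [-4, 4, 21]
P̄ = F·P·Fᵀ + Q = [14 -8 -2; -8 66 -12; -2 -12 64]
y = z − H·x̄ = [26, 61]
S = H·P̄·Hᵀ + R = [551 -266; -266 980]
K = P̄·Hᵀ·S⁻¹ = [229/8379 71/6174; -785/2793 179/2058; -2981/16758 -3343/12348]
x' = x̄ + K·y = [-33731/13034, 26043/13034, -3641/26068]
P' = (I − K·H)·P̄ = [799208/58653 -97270/19551 71413/58653; -97270/19551 13392/6517 -6773/19551; 71413/58653 -6773/19551 41689/117306]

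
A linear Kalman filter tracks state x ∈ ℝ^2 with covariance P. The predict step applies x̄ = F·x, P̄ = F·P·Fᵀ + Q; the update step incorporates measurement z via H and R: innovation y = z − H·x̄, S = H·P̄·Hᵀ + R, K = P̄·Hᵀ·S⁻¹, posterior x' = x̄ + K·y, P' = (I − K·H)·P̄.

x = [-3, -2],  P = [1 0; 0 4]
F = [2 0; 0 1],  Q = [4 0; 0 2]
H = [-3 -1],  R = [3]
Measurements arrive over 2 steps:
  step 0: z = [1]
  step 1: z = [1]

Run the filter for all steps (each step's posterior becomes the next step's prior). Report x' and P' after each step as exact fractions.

step 0: x' = [-10/27, -16/27], P' = [8/9 -16/9; -16/9 50/9]
step 1: x' = [-208/1545, -356/515], P' = [604/515 -1296/515; -1296/515 3804/515]

step 0: x̄ = F·x = [-6, -2]
step 0: P̄ = F·P·Fᵀ + Q = [8 0; 0 6]
step 0: y = z − H·x̄ = [-19]
step 0: S = H·P̄·Hᵀ + R = [81]
step 0: K = P̄·Hᵀ·S⁻¹ = [-8/27; -2/27]
step 0: x' = x̄ + K·y = [-10/27, -16/27]
step 0: P' = (I − K·H)·P̄ = [8/9 -16/9; -16/9 50/9]
step 1: x̄ = F·x = [-20/27, -16/27]
step 1: P̄ = F·P·Fᵀ + Q = [68/9 -32/9; -32/9 68/9]
step 1: y = z − H·x̄ = [-49/27]
step 1: S = H·P̄·Hᵀ + R = [515/9]
step 1: K = P̄·Hᵀ·S⁻¹ = [-172/515; 28/515]
step 1: x' = x̄ + K·y = [-208/1545, -356/515]
step 1: P' = (I − K·H)·P̄ = [604/515 -1296/515; -1296/515 3804/515]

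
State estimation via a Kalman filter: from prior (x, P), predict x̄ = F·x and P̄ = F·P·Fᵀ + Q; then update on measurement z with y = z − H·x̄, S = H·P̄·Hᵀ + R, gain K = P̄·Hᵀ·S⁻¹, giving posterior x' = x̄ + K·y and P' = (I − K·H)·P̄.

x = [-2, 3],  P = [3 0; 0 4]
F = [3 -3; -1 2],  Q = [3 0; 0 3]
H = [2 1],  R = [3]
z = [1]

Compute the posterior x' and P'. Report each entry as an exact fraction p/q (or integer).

x' = [-78/157, 244/157]
P' = [561/157 -825/157; -825/157 1518/157]

x̄ = F·x = [-15, 8]
P̄ = F·P·Fᵀ + Q = [66 -33; -33 22]
y = z − H·x̄ = [23]
S = H·P̄·Hᵀ + R = [157]
K = P̄·Hᵀ·S⁻¹ = [99/157; -44/157]
x' = x̄ + K·y = [-78/157, 244/157]
P' = (I − K·H)·P̄ = [561/157 -825/157; -825/157 1518/157]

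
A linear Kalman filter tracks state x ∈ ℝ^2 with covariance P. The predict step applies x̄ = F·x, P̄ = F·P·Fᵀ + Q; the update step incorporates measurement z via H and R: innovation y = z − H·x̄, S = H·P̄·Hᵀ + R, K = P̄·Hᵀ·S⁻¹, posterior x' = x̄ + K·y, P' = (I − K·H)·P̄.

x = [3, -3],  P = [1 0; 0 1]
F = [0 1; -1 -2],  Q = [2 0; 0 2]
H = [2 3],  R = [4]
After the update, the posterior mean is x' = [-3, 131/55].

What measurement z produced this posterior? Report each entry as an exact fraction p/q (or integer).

x̄ = F·x = [-3, 3]
P̄ = F·P·Fᵀ + Q = [3 -2; -2 7]
S = H·P̄·Hᵀ + R = [55]
K = P̄·Hᵀ·S⁻¹ = [0; 17/55]
x' − x̄ = [0, -34/55] = K·y
y = (KᵀK)⁻¹·Kᵀ·(x' − x̄) = [-2]
z = y + H·x̄ = [-2] + [3] = [1]

z = [1]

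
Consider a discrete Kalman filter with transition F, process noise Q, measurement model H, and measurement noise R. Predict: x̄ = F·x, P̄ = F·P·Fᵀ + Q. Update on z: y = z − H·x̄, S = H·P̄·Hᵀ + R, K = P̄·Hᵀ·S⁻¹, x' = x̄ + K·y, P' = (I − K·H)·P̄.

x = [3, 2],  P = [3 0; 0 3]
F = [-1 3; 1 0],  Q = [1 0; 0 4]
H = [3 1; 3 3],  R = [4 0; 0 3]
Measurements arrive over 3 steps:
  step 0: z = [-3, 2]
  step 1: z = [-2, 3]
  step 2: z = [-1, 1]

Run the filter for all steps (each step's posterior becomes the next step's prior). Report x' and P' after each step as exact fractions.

step 0: x̄ = F·x = [3, 3]
step 0: P̄ = F·P·Fᵀ + Q = [31 -3; -3 7]
step 0: y = z − H·x̄ = [-15, -16]
step 0: S = H·P̄·Hᵀ + R = [272 264; 264 291]
step 0: K = P̄·Hᵀ·S⁻¹ = [669/1576 -19/197; -625/1576 79/197]
step 0: x' = x̄ + K·y = [-2875/1576, 3991/1576]
step 0: P' = (I − K·H)·P̄ = [707/788 -783/788; -783/788 1099/788]
step 1: x̄ = F·x = [1856/197, -2875/1576]
step 1: P̄ = F·P·Fᵀ + Q = [4021/197 -764/197; -764/197 3859/788]
step 1: y = z − H·x̄ = [-44821/1576, -31191/1576]
step 1: S = H·P̄·Hᵀ + R = [133431/788 119661/788; 119661/788 126843/788]
step 1: K = P̄·Hᵀ·S⁻¹ = [446686/1102383 -81718/1102383; -406799/1102383 404702/1102383]
step 1: x' = x̄ + K·y = [-1400843/2204766, 3097369/2204766]
step 1: P' = (I − K·H)·P̄ = [934231/1102383 -1015949/1102383; -1015949/1102383 1420651/1102383]
step 2: x̄ = F·x = [5346475/1102383, -1400843/2204766]
step 2: P̄ = F·P·Fᵀ + Q = [20918167/1102383 -3982078/1102383; -3982078/1102383 5343763/1102383]
step 2: y = z − H·x̄ = [-32882773/2204766, -2852395/244974]
step 2: S = H·P̄·Hᵀ + R = [174124330/1102383 17389984/122487; 17389984/122487 6221745/40829]
step 2: K = P̄·Hᵀ·S⁻¹ = [580867457/1437887686 -53143661/718943843; -528697505/1437887686 263770887/718943843]
step 2: x' = x̄ + K·y = [-904141997/2875775372, 1658196359/2875775372]
step 2: P' = (I − K·H)·P̄ = [1214878575/1437887686 -1321165897/1437887686; -1321165897/1437887686 1848707671/1437887686]

step 0: x' = [-2875/1576, 3991/1576], P' = [707/788 -783/788; -783/788 1099/788]
step 1: x' = [-1400843/2204766, 3097369/2204766], P' = [934231/1102383 -1015949/1102383; -1015949/1102383 1420651/1102383]
step 2: x' = [-904141997/2875775372, 1658196359/2875775372], P' = [1214878575/1437887686 -1321165897/1437887686; -1321165897/1437887686 1848707671/1437887686]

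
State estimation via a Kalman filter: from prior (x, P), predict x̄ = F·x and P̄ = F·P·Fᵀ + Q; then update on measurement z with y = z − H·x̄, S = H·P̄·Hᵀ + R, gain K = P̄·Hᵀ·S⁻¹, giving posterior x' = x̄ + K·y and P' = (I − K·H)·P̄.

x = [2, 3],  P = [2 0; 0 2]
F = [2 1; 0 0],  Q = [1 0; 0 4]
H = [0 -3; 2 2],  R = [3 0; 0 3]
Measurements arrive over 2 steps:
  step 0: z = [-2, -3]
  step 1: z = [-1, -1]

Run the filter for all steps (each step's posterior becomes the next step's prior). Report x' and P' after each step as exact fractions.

step 0: x' = [-25/19, 80/209], P' = [55/57 -16/57; -16/57 188/627]
step 1: x' = [-183852/166097, 65564/166097], P' = [139205/166097 -40496/166097; -40496/166097 48020/166097]

step 0: x̄ = F·x = [7, 0]
step 0: P̄ = F·P·Fᵀ + Q = [11 0; 0 4]
step 0: y = z − H·x̄ = [-2, -17]
step 0: S = H·P̄·Hᵀ + R = [39 -24; -24 63]
step 0: K = P̄·Hᵀ·S⁻¹ = [16/57 26/57; -188/627 8/627]
step 0: x' = x̄ + K·y = [-25/19, 80/209]
step 0: P' = (I − K·H)·P̄ = [55/57 -16/57; -16/57 188/627]
step 1: x̄ = F·x = [-470/209, 0]
step 1: P̄ = F·P·Fᵀ + Q = [2531/627 0; 0 4]
step 1: y = z − H·x̄ = [-1, 731/209]
step 1: S = H·P̄·Hᵀ + R = [39 -24; -24 22037/627]
step 1: K = P̄·Hᵀ·S⁻¹ = [40496/166097 65806/166097; -48020/166097 5016/166097]
step 1: x' = x̄ + K·y = [-183852/166097, 65564/166097]
step 1: P' = (I − K·H)·P̄ = [139205/166097 -40496/166097; -40496/166097 48020/166097]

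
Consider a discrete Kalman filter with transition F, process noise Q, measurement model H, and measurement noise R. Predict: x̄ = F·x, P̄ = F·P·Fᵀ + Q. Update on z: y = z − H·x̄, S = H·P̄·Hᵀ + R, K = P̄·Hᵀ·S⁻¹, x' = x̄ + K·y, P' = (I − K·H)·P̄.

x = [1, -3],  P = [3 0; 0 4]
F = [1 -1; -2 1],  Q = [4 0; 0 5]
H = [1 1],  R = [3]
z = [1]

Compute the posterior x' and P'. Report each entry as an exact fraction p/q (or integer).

x̄ = F·x = [4, -5]
P̄ = F·P·Fᵀ + Q = [11 -10; -10 21]
y = z − H·x̄ = [2]
S = H·P̄·Hᵀ + R = [15]
K = P̄·Hᵀ·S⁻¹ = [1/15; 11/15]
x' = x̄ + K·y = [62/15, -53/15]
P' = (I − K·H)·P̄ = [164/15 -161/15; -161/15 194/15]

x' = [62/15, -53/15]
P' = [164/15 -161/15; -161/15 194/15]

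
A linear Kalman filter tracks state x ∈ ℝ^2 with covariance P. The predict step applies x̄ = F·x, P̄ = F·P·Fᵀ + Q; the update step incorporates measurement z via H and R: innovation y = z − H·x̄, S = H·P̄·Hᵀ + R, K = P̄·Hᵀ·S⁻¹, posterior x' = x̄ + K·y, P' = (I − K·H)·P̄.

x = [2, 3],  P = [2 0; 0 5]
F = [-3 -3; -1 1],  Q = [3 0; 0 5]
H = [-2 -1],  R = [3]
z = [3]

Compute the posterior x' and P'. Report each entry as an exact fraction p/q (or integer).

x' = [-149/81, 29/81]
P' = [101/27 -161/27; -161/27 320/27]

x̄ = F·x = [-15, 1]
P̄ = F·P·Fᵀ + Q = [66 -9; -9 12]
y = z − H·x̄ = [-26]
S = H·P̄·Hᵀ + R = [243]
K = P̄·Hᵀ·S⁻¹ = [-41/81; 2/81]
x' = x̄ + K·y = [-149/81, 29/81]
P' = (I − K·H)·P̄ = [101/27 -161/27; -161/27 320/27]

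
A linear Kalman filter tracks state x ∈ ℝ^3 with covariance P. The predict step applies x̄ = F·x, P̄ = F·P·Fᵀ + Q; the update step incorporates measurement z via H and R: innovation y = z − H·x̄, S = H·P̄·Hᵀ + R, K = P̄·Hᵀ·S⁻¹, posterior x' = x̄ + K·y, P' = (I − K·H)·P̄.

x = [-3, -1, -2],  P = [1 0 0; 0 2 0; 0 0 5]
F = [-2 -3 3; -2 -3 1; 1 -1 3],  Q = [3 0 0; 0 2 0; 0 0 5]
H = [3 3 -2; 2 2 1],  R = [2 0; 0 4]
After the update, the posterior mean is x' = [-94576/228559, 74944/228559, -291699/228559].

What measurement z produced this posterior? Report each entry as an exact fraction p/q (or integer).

x̄ = F·x = [3, 7, -8]
P̄ = F·P·Fᵀ + Q = [70 37 49; 37 29 19; 49 19 53]
S = H·P̄·Hᵀ + R = [955 864; 864 1021]
K = P̄·Hᵀ·S⁻¹ = [451/228559 58493/228559; 32896/228559 5965/228559; -63238/228559 95823/228559]
x' − x̄ = [-780253/228559, -1524969/228559, 1536773/228559] = K·y
y = (KᵀK)⁻¹·Kᵀ·(x' − x̄) = [-44, -13]
z = y + H·x̄ = [-44, -13] + [46, 12] = [2, -1]

z = [2, -1]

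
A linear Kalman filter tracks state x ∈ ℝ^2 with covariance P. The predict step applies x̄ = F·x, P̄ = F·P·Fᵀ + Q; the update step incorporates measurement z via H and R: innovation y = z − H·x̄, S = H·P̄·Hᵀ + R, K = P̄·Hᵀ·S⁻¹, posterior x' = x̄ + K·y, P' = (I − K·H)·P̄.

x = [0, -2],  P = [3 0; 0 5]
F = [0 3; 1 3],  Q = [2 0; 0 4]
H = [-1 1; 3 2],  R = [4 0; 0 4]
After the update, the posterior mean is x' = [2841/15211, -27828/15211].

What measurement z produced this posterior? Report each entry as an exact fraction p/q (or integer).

x̄ = F·x = [-6, -6]
P̄ = F·P·Fᵀ + Q = [47 45; 45 52]
S = H·P̄·Hᵀ + R = [13 8; 8 1175]
K = P̄·Hᵀ·S⁻¹ = [-4198/15211 3019/15211; 6313/15211 3051/15211]
x' − x̄ = [94107/15211, 63438/15211] = K·y
y = (KᵀK)⁻¹·Kᵀ·(x' − x̄) = [-3, 27]
z = y + H·x̄ = [-3, 27] + [0, -30] = [-3, -3]

z = [-3, -3]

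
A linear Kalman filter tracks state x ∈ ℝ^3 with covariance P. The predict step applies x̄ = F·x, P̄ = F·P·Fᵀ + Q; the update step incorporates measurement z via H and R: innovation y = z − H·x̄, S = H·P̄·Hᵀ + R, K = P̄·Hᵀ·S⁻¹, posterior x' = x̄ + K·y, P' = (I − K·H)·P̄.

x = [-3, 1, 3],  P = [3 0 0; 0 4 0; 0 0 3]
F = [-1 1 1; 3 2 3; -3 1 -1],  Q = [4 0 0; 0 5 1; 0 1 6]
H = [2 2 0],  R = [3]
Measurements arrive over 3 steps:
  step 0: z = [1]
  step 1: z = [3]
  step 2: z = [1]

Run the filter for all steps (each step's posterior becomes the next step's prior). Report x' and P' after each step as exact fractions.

step 0: x' = [2213/423, -1976/423, 3539/423], P' = [3986/423 -3920/423 5726/423; -3920/423 4169/423 -5777/423; 5726/423 -5777/423 15764/423]
step 1: x' = [-3748382/862965, 5078888/862965, -9730672/862965], P' = [17013863/862965 -16949927/862965 36077773/862965; -16949927/862965 17532263/862965 -36475402/862965; 36077773/862965 -36475402/862965 94550273/862965]
step 2: x' = [7927330446/4981998767, -5531173874/4981998767, 25897883488/4981998767], P' = [85922916905/4981998767 -85653851159/4981998767 178144370895/4981998767; -85653851159/4981998767 89119342817/4981998767 -180693588648/4981998767; 178144370895/4981998767 -180693588648/4981998767 472064861103/4981998767]

step 0: x̄ = F·x = [7, 2, 7]
step 0: P̄ = F·P·Fᵀ + Q = [14 8 10; 8 75 -27; 10 -27 40]
step 0: y = z − H·x̄ = [-17]
step 0: S = H·P̄·Hᵀ + R = [423]
step 0: K = P̄·Hᵀ·S⁻¹ = [44/423; 166/423; -34/423]
step 0: x' = x̄ + K·y = [2213/423, -1976/423, 3539/423]
step 0: P' = (I − K·H)·P̄ = [3986/423 -3920/423 5726/423; -3920/423 4169/423 -5777/423; 5726/423 -5777/423 15764/423]
step 1: x̄ = F·x = [-650/423, 13304/423, -12154/423]
step 1: P̄ = F·P·Fᵀ + Q = [10445/423 10867/423 4591/423; 10867/423 183245/423 -137134/423; 4591/423 -137134/423 127775/423]
step 1: y = z − H·x̄ = [-2671/47]
step 1: S = H·P̄·Hᵀ + R = [95885/47]
step 1: K = P̄·Hᵀ·S⁻¹ = [4736/95885; 43136/95885; -29454/95885]
step 1: x' = x̄ + K·y = [-3748382/862965, 5078888/862965, -9730672/862965]
step 1: P' = (I − K·H)·P̄ = [17013863/862965 -16949927/862965 36077773/862965; -16949927/862965 17532263/862965 -36475402/862965; 36077773/862965 -36475402/862965 94550273/862965]
step 2: x̄ = F·x = [-100378/95885, -30279386/862965, 8684902/287655]
step 2: P̄ = F·P·Fᵀ + Q = [2371307/95885 7594091/95885 -3370251/95885; 7594091/95885 1086817067/862965 -273135664/287655; -3370251/95885 -273135664/287655 73500233/95885]
step 2: y = z − H·x̄ = [63228541/862965]
step 2: S = H·P̄·Hᵀ + R = [4981998767/862965]
step 2: K = P̄·Hᵀ·S⁻¹ = [179377164/4981998767; 2310327772/4981998767; -1699478502/4981998767]
step 2: x' = x̄ + K·y = [7927330446/4981998767, -5531173874/4981998767, 25897883488/4981998767]
step 2: P' = (I − K·H)·P̄ = [85922916905/4981998767 -85653851159/4981998767 178144370895/4981998767; -85653851159/4981998767 89119342817/4981998767 -180693588648/4981998767; 178144370895/4981998767 -180693588648/4981998767 472064861103/4981998767]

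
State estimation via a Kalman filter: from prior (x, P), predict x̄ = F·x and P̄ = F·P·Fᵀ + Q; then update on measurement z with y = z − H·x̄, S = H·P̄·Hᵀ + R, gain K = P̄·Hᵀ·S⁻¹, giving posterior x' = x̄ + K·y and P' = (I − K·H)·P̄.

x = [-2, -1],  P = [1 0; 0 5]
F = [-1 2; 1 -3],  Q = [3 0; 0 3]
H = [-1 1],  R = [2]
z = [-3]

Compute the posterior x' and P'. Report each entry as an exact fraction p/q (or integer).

x̄ = F·x = [0, 1]
P̄ = F·P·Fᵀ + Q = [24 -31; -31 49]
y = z − H·x̄ = [-4]
S = H·P̄·Hᵀ + R = [137]
K = P̄·Hᵀ·S⁻¹ = [-55/137; 80/137]
x' = x̄ + K·y = [220/137, -183/137]
P' = (I − K·H)·P̄ = [263/137 153/137; 153/137 313/137]

x' = [220/137, -183/137]
P' = [263/137 153/137; 153/137 313/137]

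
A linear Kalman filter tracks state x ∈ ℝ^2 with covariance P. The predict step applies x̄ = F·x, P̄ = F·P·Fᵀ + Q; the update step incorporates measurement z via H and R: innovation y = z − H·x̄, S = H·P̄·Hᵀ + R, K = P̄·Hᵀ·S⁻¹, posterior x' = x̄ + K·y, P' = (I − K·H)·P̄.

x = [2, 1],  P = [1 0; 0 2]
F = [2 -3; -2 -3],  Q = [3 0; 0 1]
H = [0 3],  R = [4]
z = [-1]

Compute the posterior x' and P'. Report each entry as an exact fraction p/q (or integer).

x̄ = F·x = [1, -7]
P̄ = F·P·Fᵀ + Q = [25 14; 14 23]
y = z − H·x̄ = [20]
S = H·P̄·Hᵀ + R = [211]
K = P̄·Hᵀ·S⁻¹ = [42/211; 69/211]
x' = x̄ + K·y = [1051/211, -97/211]
P' = (I − K·H)·P̄ = [3511/211 56/211; 56/211 92/211]

x' = [1051/211, -97/211]
P' = [3511/211 56/211; 56/211 92/211]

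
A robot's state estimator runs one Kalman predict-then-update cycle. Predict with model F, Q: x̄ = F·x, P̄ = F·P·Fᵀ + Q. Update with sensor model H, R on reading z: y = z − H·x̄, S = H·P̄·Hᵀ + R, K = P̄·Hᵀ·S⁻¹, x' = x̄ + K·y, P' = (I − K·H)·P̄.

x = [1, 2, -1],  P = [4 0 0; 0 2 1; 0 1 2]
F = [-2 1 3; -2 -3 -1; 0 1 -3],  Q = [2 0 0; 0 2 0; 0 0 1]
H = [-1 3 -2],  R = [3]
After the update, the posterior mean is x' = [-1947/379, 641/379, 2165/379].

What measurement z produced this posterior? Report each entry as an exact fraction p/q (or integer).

z = [-1]

x̄ = F·x = [-3, -7, 5]
P̄ = F·P·Fᵀ + Q = [44 -6 -16; -6 44 8; -16 8 15]
S = H·P̄·Hᵀ + R = [379]
K = P̄·Hᵀ·S⁻¹ = [-30/379; 122/379; 10/379]
x' − x̄ = [-810/379, 3294/379, 270/379] = K·y
y = (KᵀK)⁻¹·Kᵀ·(x' − x̄) = [27]
z = y + H·x̄ = [27] + [-28] = [-1]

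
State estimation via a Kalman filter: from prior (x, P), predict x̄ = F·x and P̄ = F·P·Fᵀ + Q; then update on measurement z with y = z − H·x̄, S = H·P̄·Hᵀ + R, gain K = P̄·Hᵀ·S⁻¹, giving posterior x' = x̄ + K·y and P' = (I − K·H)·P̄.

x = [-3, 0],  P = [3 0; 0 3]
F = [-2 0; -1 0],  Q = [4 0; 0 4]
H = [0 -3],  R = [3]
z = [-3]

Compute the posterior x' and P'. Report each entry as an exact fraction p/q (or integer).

x̄ = F·x = [6, 3]
P̄ = F·P·Fᵀ + Q = [16 6; 6 7]
y = z − H·x̄ = [6]
S = H·P̄·Hᵀ + R = [66]
K = P̄·Hᵀ·S⁻¹ = [-3/11; -7/22]
x' = x̄ + K·y = [48/11, 12/11]
P' = (I − K·H)·P̄ = [122/11 3/11; 3/11 7/22]

x' = [48/11, 12/11]
P' = [122/11 3/11; 3/11 7/22]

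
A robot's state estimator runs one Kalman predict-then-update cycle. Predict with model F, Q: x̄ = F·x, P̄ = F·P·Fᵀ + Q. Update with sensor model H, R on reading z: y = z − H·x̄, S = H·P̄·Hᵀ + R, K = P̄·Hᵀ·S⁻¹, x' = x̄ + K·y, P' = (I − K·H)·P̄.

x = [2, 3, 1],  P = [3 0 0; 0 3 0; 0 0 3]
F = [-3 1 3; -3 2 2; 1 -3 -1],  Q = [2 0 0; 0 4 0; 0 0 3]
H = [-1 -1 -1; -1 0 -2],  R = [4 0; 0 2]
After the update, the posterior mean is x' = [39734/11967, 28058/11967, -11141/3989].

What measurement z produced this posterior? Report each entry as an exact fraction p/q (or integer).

x̄ = F·x = [0, 2, -8]
P̄ = F·P·Fᵀ + Q = [59 51 -27; 51 55 -33; -27 -33 36]
S = H·P̄·Hᵀ + R = [136 35; 35 97]
K = P̄·Hᵀ·S⁻¹ = [-7876/11967 2225/11967; -7606/11967 4595/11967; 1301/3989 -2320/3989]
x' − x̄ = [39734/11967, 4124/11967, 20771/3989] = K·y
y = (KᵀK)⁻¹·Kᵀ·(x' − x̄) = [-9, -14]
z = y + H·x̄ = [-9, -14] + [6, 16] = [-3, 2]

z = [-3, 2]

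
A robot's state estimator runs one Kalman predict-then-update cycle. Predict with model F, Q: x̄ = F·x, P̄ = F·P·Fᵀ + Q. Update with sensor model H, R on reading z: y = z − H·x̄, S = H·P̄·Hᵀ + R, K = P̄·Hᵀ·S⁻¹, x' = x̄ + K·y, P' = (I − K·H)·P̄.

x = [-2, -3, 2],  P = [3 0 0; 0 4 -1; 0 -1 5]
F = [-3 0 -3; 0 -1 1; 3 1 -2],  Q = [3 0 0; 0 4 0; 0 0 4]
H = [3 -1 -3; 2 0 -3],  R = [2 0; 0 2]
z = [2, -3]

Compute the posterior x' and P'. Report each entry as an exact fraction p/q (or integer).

x̄ = F·x = [0, 5, -13]
P̄ = F·P·Fᵀ + Q = [75 -18 6; -18 15 -17; 6 -17 59]
y = z − H·x̄ = [-32, -42]
S = H·P̄·Hᵀ + R = [1121 876; 876 761]
K = P̄·Hᵀ·S⁻¹ = [55593/85705 -49128/85705; -26838/85705 32583/85705; 598/1405 -993/1405]
x' = x̄ + K·y = [56880/17141, -16229/17141, 861/281]
P' = (I − K·H)·P̄ = [404346/85705 194904/85705 4956/1405; 194904/85705 313746/85705 1774/1405; 4956/1405 1774/1405 3966/1405]

x' = [56880/17141, -16229/17141, 861/281]
P' = [404346/85705 194904/85705 4956/1405; 194904/85705 313746/85705 1774/1405; 4956/1405 1774/1405 3966/1405]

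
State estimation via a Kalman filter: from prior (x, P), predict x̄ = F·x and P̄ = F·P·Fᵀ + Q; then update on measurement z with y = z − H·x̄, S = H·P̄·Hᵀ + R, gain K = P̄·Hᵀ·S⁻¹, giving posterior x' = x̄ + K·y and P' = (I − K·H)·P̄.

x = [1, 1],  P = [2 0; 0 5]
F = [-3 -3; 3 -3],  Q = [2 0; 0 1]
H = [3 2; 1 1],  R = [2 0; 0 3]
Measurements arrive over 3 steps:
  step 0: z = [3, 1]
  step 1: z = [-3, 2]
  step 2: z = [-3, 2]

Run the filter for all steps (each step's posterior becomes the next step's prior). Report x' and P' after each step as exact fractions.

step 0: x̄ = F·x = [-6, 0]
step 0: P̄ = F·P·Fᵀ + Q = [65 27; 27 64]
step 0: y = z − H·x̄ = [21, 7]
step 0: S = H·P̄·Hᵀ + R = [1167 458; 458 186]
step 0: K = P̄·Hᵀ·S⁻¹ = [2089/3649 -3339/3649; -1402/3649 10475/7298]
step 0: x' = x̄ + K·y = [-1398/3649, 14441/7298]
step 0: P' = (I − K·H)·P̄ = [24212/3649 -34229/3649; -34229/3649 99883/7298]
step 1: x̄ = F·x = [-34935/7298, -51711/7298]
step 1: P̄ = F·P·Fᵀ + Q = [117115/7298 463131/7298; 463131/7298 2574305/7298]
step 1: y = z − H·x̄ = [186333/7298, 50621/3649]
step 1: S = H·P̄·Hᵀ + R = [16923423/7298 3907805/3649; 3907805/3649 1819788/3649]
step 1: K = P̄·Hᵀ·S⁻¹ = [7876907/34963313 -1030977/3178483; 3846508/34963313 3803441/6356966]
step 1: x' = x̄ + K·y = [-123578451/34963313, 140671054/34963313]
step 1: P' = (I − K·H)·P̄ = [83798296/34963313 -117820537/34963313; -117820537/34963313 361154627/69926626]
step 2: x̄ = F·x = [-4661619/3178483, -792748515/34963313]
step 2: P̄ = F·P·Fᵀ + Q = [5430371/577906 158365665/6356966; 158365665/6356966 9070226929/69926626]
step 2: y = z − H·x̄ = [1634440518/34963313, 913952950/34963313]
step 2: S = H·P̄·Hᵀ + R = [63238702767/69926626 14410895053/34963313; 14410895053/34963313 6710563164/34963313]
step 2: K = P̄·Hᵀ·S⁻¹ = [1531523521/6788707555 -2075420457/6788707555; 2826747652/25797088709 29424151231/51594177418]
step 2: x' = x̄ + K·y = [7385953341/6788707555, -68194566098/25797088709]
step 2: P' = (I − K·H)·P̄ = [15515569784/6788707555 -4348366231/1357741511; -4348366231/1357741511 253510370471/51594177418]

step 0: x' = [-1398/3649, 14441/7298], P' = [24212/3649 -34229/3649; -34229/3649 99883/7298]
step 1: x' = [-123578451/34963313, 140671054/34963313], P' = [83798296/34963313 -117820537/34963313; -117820537/34963313 361154627/69926626]
step 2: x' = [7385953341/6788707555, -68194566098/25797088709], P' = [15515569784/6788707555 -4348366231/1357741511; -4348366231/1357741511 253510370471/51594177418]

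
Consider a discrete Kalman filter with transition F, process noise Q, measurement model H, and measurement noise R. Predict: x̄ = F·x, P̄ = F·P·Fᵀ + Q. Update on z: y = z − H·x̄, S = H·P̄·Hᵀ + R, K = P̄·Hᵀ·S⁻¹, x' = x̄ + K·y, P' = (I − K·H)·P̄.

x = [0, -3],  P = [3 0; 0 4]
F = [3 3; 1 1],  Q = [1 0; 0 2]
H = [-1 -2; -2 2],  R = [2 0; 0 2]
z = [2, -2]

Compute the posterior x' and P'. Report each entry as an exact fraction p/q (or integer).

x' = [-52/685, -2517/2740]
P' = [302/685 78/685; 78/685 693/2740]

x̄ = F·x = [-9, -3]
P̄ = F·P·Fᵀ + Q = [64 21; 21 9]
y = z − H·x̄ = [-13, -14]
S = H·P̄·Hᵀ + R = [186 134; 134 126]
K = P̄·Hᵀ·S⁻¹ = [-229/685 -224/685; -849/2740 381/2740]
x' = x̄ + K·y = [-52/685, -2517/2740]
P' = (I − K·H)·P̄ = [302/685 78/685; 78/685 693/2740]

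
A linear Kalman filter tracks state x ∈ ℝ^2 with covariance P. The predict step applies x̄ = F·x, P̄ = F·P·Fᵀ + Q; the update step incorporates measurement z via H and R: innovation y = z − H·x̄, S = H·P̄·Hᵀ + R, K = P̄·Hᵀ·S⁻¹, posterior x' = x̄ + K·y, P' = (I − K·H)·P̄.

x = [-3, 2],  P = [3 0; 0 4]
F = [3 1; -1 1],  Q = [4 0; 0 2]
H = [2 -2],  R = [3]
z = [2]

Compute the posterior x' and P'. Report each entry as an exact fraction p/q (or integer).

x' = [547/219, 367/219]
P' = [1265/219 1145/219; 1145/219 1187/219]

x̄ = F·x = [-7, 5]
P̄ = F·P·Fᵀ + Q = [35 -5; -5 9]
y = z − H·x̄ = [26]
S = H·P̄·Hᵀ + R = [219]
K = P̄·Hᵀ·S⁻¹ = [80/219; -28/219]
x' = x̄ + K·y = [547/219, 367/219]
P' = (I − K·H)·P̄ = [1265/219 1145/219; 1145/219 1187/219]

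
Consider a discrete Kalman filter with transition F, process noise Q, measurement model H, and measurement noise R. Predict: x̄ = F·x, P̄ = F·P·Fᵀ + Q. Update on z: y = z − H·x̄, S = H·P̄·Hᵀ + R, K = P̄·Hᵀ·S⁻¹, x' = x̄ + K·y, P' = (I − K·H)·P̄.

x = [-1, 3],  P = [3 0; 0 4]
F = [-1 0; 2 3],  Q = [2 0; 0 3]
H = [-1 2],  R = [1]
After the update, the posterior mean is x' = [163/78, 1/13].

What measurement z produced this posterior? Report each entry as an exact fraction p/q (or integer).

z = [-2]

x̄ = F·x = [1, 7]
P̄ = F·P·Fᵀ + Q = [5 -6; -6 51]
S = H·P̄·Hᵀ + R = [234]
K = P̄·Hᵀ·S⁻¹ = [-17/234; 6/13]
x' − x̄ = [85/78, -90/13] = K·y
y = (KᵀK)⁻¹·Kᵀ·(x' − x̄) = [-15]
z = y + H·x̄ = [-15] + [13] = [-2]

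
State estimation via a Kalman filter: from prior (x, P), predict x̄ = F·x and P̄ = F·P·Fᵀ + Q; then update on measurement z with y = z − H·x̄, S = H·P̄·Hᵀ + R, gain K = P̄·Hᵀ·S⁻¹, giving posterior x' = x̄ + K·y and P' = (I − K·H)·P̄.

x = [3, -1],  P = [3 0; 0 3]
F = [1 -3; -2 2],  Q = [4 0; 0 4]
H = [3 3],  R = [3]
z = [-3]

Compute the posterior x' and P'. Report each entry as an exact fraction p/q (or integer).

x̄ = F·x = [6, -8]
P̄ = F·P·Fᵀ + Q = [34 -24; -24 28]
y = z − H·x̄ = [3]
S = H·P̄·Hᵀ + R = [129]
K = P̄·Hᵀ·S⁻¹ = [10/43; 4/43]
x' = x̄ + K·y = [288/43, -332/43]
P' = (I − K·H)·P̄ = [1162/43 -1152/43; -1152/43 1156/43]

x' = [288/43, -332/43]
P' = [1162/43 -1152/43; -1152/43 1156/43]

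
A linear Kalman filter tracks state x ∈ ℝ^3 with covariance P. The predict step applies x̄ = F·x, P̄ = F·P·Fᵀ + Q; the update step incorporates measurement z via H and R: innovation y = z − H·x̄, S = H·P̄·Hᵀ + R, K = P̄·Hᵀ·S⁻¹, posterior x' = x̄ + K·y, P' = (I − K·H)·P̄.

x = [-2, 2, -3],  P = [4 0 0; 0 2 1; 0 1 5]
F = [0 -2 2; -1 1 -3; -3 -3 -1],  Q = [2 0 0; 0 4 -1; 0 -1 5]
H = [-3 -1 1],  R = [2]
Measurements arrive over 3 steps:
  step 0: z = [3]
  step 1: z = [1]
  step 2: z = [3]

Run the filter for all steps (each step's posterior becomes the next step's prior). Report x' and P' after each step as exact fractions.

step 0: x̄ = F·x = [-10, 13, 3]
step 0: P̄ = F·P·Fᵀ + Q = [22 -26 -2; -26 49 28; -2 28 70]
step 0: y = z − H·x̄ = [-17]
step 0: S = H·P̄·Hᵀ + R = [119]
step 0: K = P̄·Hᵀ·S⁻¹ = [-6/17; 57/119; 48/119]
step 0: x' = x̄ + K·y = [-4, 34/7, -27/7]
step 0: P' = (I − K·H)·P̄ = [122/17 -100/17 254/17; -100/17 2582/119 596/119; 254/17 596/119 6026/119]
step 1: x̄ = F·x = [-122/7, 143/7, 9/7]
step 1: P̄ = F·P·Fᵀ + Q = [29902/119 -41508/119 -13812/119; -41508/119 66638/119 35323/119; -13812/119 35323/119 39189/119]
step 1: y = z − H·x̄ = [-225/7]
step 1: S = H·P̄·Hᵀ + R = [138361/119]
step 1: K = P̄·Hᵀ·S⁻¹ = [-62010/138361; 1123/1667; 45302/138361]
step 1: x' = x̄ + K·y = [-418256/138361, -2042/1667, -1278243/138361]
step 1: P' = (I − K·H)·P̄ = [2454038/138361 3726/1667 7547352/138361; 3726/1667 53881/1667 67305/1667; 7547352/138361 67305/1667 28318975/138361]
step 2: x̄ = F·x = [-2217514/138361, 4083499/138361, 3041469/138361]
step 2: P̄ = F·P·Fᵀ + Q = [86750594/138361 -148643764/138361 -95579036/138361; -148643764/138361 273498086/138361 198928349/138361; -95579036/138361 198928349/138361 175714875/138361]
step 2: y = z − H·x̄ = [-5195429/138361]
step 2: S = H·P̄·Hᵀ + R = [513999963/138361]
step 2: K = P̄·Hᵀ·S⁻¹ = [-207187054/513999963; 41262395/57111107; 263523634/513999963]
step 2: x' = x̄ + K·y = [-458051656/513999963, 136146058/57111107, 1403550301/513999963]
step 2: P' = (I − K·H)·P̄ = [12021644546/513999963 432377262/57111107 39541954888/513999963; 432377262/57111107 2143026457/57111107 3522683033/57111107; 39541954888/513999963 3522683033/57111107 150857059229/513999963]

step 0: x' = [-4, 34/7, -27/7], P' = [122/17 -100/17 254/17; -100/17 2582/119 596/119; 254/17 596/119 6026/119]
step 1: x' = [-418256/138361, -2042/1667, -1278243/138361], P' = [2454038/138361 3726/1667 7547352/138361; 3726/1667 53881/1667 67305/1667; 7547352/138361 67305/1667 28318975/138361]
step 2: x' = [-458051656/513999963, 136146058/57111107, 1403550301/513999963], P' = [12021644546/513999963 432377262/57111107 39541954888/513999963; 432377262/57111107 2143026457/57111107 3522683033/57111107; 39541954888/513999963 3522683033/57111107 150857059229/513999963]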